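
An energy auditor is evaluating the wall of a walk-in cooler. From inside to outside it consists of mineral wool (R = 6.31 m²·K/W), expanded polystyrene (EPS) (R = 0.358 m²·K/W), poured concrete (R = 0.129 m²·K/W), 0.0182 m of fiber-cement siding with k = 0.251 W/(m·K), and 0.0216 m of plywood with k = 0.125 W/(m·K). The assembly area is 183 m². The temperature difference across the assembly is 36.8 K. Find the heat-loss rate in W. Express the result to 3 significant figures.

0.0182/0.251 = 0.07251
0.0216/0.125 = 0.1728
R_total = 6.31 + 0.358 + 0.129 + 0.07251 + 0.1728 = 7.042 m²·K/W
Q = A·ΔT/R = 183 × 36.8 / 7.042 = 956.3 W

956 W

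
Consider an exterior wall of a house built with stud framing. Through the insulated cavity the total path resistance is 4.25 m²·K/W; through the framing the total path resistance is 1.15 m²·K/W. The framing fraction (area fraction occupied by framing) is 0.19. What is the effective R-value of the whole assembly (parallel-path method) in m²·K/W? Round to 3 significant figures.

2.81 m²·K/W

U_eff = 0.81/4.25 + 0.19/1.15 = 0.1906 + 0.1652 = 0.3558
R_eff = 1/U_eff = 2.811 m²·K/W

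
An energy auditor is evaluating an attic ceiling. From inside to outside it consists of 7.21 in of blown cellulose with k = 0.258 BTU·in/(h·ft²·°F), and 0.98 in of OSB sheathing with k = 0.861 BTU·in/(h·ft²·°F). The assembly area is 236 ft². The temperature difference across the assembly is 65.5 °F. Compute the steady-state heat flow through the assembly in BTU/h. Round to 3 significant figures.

531 BTU/h

7.21/0.258 = 27.95
0.98/0.861 = 1.138
R_total = 27.95 + 1.138 = 29.08 ft²·°F·h/BTU
Q = A·ΔT/R = 236 × 65.5 / 29.08 = 531.5 BTU/h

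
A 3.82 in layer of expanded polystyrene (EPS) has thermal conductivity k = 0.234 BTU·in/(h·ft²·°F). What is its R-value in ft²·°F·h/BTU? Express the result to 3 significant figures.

16.3 ft²·°F·h/BTU

R = L/k = 3.82/0.234 = 16.32 ft²·°F·h/BTU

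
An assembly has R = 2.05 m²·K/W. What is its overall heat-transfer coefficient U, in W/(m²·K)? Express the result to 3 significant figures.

U = 1/R = 1/2.05 = 0.4878

0.488 W/(m²·K)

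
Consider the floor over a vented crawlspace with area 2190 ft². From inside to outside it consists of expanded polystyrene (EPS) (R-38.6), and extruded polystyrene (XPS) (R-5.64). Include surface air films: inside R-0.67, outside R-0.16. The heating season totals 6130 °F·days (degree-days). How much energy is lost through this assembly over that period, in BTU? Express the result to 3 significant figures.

7150000 BTU

R_total = 0.67 + 38.6 + 5.64 + 0.16 = 45.07 ft²·°F·h/BTU
E = A × HDD × 24 / R = 2190 × 6130 × 24 / 45.07 = 7149000 BTU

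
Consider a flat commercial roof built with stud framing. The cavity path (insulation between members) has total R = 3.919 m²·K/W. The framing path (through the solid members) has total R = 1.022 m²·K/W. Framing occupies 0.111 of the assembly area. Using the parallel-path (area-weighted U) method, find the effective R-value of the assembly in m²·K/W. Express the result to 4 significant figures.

U_eff = 0.889/3.919 + 0.111/1.022 = 0.22684 + 0.10861 = 0.33545
R_eff = 1/U_eff = 2.981 m²·K/W

2.981 m²·K/W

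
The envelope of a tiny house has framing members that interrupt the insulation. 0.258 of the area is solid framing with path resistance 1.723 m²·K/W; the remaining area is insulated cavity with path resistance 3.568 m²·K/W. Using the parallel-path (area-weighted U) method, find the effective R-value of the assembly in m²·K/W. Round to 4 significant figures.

2.796 m²·K/W

U_eff = 0.742/3.568 + 0.258/1.723 = 0.20796 + 0.14974 = 0.3577
R_eff = 1/U_eff = 2.7957 m²·K/W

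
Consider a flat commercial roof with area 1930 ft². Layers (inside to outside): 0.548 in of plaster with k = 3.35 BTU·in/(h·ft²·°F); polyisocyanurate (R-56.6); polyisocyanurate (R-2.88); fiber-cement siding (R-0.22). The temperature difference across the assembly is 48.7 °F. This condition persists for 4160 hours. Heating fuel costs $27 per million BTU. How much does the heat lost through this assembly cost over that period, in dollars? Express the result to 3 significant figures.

0.548/3.35 = 0.1636
R_total = 0.1636 + 56.6 + 2.88 + 0.22 = 59.86 ft²·°F·h/BTU
Q = 1930 × 48.7 / 59.86 = 1570 BTU/h
E = 1570 × 4160 = 6532000 BTU
Cost = 6532000/10⁶ × 27 = $176.4

176 dollars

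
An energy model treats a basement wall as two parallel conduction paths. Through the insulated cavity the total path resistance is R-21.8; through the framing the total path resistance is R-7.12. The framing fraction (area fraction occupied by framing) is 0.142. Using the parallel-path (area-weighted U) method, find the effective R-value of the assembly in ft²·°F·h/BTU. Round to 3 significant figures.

U_eff = 0.858/21.8 + 0.142/7.12 = 0.03936 + 0.01994 = 0.0593
R_eff = 1/U_eff = 16.86 ft²·°F·h/BTU

16.9 ft²·°F·h/BTU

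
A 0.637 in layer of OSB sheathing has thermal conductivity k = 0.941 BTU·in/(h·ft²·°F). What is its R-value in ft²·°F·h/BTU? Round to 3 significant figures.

0.677 ft²·°F·h/BTU

R = L/k = 0.637/0.941 = 0.6769 ft²·°F·h/BTU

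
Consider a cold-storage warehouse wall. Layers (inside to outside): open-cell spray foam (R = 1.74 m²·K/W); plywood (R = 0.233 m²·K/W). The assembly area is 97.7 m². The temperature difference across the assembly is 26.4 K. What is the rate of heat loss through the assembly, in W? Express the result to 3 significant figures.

1310 W

R_total = 1.74 + 0.233 = 1.973 m²·K/W
Q = A·ΔT/R = 97.7 × 26.4 / 1.973 = 1307 W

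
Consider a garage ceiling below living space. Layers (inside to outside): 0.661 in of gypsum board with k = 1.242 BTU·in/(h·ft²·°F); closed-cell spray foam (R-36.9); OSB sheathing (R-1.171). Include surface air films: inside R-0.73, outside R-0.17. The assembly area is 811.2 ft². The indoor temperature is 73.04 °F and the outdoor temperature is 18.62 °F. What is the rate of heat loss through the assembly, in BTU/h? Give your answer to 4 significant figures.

1118 BTU/h

0.661/1.242 = 0.53221
R_total = 0.73 + 0.53221 + 36.9 + 1.171 + 0.17 = 39.503 ft²·°F·h/BTU
Q = A·ΔT/R = 811.2 × (73.04 − 18.62) / 39.503 = 1117.5 BTU/h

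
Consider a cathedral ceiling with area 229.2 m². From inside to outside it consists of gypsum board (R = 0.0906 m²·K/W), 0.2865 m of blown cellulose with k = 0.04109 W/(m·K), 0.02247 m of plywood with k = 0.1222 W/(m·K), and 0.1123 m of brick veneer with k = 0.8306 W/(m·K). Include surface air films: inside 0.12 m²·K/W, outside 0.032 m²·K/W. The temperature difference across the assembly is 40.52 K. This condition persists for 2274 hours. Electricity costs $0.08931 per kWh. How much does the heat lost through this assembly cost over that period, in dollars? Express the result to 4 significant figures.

0.2865/0.04109 = 6.9725
0.02247/0.1222 = 0.18388
0.1123/0.8306 = 0.1352
R_total = 0.12 + 0.0906 + 6.9725 + 0.18388 + 0.1352 + 0.032 = 7.5342 m²·K/W
Q = 229.2 × 40.52 / 7.5342 = 1232.7 W
E = 1232.7 W × 2274 h / 1000 = 2803.1 kWh
Cost = 2803.1 × 0.08931 = $250.34

250.3 dollars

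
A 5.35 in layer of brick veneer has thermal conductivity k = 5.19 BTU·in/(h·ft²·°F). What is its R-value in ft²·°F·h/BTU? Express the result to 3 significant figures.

R = L/k = 5.35/5.19 = 1.031 ft²·°F·h/BTU

1.03 ft²·°F·h/BTU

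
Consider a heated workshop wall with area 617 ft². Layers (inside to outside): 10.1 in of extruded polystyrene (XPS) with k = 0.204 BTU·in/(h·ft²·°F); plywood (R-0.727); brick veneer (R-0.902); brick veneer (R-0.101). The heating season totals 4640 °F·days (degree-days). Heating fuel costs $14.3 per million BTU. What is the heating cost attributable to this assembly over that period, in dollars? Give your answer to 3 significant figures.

19.2 dollars

10.1/0.204 = 49.51
R_total = 49.51 + 0.727 + 0.902 + 0.101 = 51.24 ft²·°F·h/BTU
E = A × HDD × 24 / R = 617 × 4640 × 24 / 51.24 = 1341000 BTU
Cost = 1341000/10⁶ × 14.3 = $19.18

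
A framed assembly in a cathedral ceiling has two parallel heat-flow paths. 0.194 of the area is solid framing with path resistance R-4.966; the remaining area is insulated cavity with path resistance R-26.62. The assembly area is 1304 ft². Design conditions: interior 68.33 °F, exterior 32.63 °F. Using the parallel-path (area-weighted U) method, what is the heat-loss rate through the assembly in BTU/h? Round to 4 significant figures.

U_eff = 0.806/26.62 + 0.194/4.966 = 0.030278 + 0.039066 = 0.069344
R_eff = 1/U_eff = 14.421 ft²·°F·h/BTU
Q = 1304 × (68.33 − 32.63) / 14.421 = 3228.1 BTU/h

3228 BTU/h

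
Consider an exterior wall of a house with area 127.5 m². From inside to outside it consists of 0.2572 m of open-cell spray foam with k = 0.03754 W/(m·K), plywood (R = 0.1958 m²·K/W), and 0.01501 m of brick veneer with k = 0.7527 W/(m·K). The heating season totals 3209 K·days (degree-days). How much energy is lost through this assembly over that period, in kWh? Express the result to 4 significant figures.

1389 kWh

0.2572/0.03754 = 6.8514
0.01501/0.7527 = 0.019942
R_total = 6.8514 + 0.1958 + 0.019942 = 7.0671 m²·K/W
E = A × HDD × 24 / R / 1000 = 127.5 × 3209 × 24 / 7.0671 / 1000 = 1389.5 kWh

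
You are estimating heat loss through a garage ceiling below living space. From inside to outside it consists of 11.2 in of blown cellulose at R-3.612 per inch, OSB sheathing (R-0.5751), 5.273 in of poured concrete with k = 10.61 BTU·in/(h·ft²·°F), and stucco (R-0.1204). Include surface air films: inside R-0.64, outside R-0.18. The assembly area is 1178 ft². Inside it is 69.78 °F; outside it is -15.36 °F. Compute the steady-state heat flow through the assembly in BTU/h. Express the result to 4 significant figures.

2362 BTU/h

11.2 × 3.612 = 40.454
5.273/10.61 = 0.49698
R_total = 0.64 + 40.454 + 0.5751 + 0.49698 + 0.1204 + 0.18 = 42.467 ft²·°F·h/BTU
Q = A·ΔT/R = 1178 × (69.78 − (-15.36)) / 42.467 = 2361.7 BTU/h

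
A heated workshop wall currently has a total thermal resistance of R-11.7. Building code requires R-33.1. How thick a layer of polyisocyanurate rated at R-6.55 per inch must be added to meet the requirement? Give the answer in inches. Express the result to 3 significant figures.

ΔR = 33.1 − 11.7 = 21.4 ft²·°F·h/BTU
L = ΔR / (R/in) = 21.4/6.55 = 3.267 in

3.27 in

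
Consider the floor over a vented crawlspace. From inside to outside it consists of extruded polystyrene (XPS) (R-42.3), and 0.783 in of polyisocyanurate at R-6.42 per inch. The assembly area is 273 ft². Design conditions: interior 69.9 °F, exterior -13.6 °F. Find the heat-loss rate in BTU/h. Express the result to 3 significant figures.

482 BTU/h

0.783 × 6.42 = 5.027
R_total = 42.3 + 5.027 = 47.33 ft²·°F·h/BTU
Q = A·ΔT/R = 273 × (69.9 − (-13.6)) / 47.33 = 481.7 BTU/h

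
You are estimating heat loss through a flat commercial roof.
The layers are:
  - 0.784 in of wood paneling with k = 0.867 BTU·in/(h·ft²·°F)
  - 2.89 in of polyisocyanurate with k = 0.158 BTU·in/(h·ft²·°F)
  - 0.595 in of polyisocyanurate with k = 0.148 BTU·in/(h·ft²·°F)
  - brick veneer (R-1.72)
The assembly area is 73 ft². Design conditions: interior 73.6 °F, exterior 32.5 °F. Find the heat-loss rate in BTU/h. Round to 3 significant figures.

0.784/0.867 = 0.9043
2.89/0.158 = 18.29
0.595/0.148 = 4.02
R_total = 0.9043 + 18.29 + 4.02 + 1.72 = 24.94 ft²·°F·h/BTU
Q = A·ΔT/R = 73 × (73.6 − 32.5) / 24.94 = 120.3 BTU/h

120 BTU/h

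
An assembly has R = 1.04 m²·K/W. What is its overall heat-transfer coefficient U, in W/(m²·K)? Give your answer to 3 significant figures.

U = 1/R = 1/1.04 = 0.9615

0.962 W/(m²·K)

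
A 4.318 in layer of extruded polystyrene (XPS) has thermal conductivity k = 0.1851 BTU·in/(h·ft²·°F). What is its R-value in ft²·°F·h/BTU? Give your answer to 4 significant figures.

R = L/k = 4.318/0.1851 = 23.328 ft²·°F·h/BTU

23.33 ft²·°F·h/BTU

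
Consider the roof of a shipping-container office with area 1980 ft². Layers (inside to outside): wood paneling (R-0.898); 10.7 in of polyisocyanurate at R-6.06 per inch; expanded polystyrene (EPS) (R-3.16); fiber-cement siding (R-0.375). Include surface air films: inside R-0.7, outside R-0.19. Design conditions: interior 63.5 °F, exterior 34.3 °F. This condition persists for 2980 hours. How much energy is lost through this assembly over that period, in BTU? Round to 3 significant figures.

2460000 BTU

10.7 × 6.06 = 64.84
R_total = 0.7 + 0.898 + 64.84 + 3.16 + 0.375 + 0.19 = 70.16 ft²·°F·h/BTU
Q = 1980 × (63.5 − 34.3) / 70.16 = 824 BTU/h
E = 824 × 2980 = 2456000 BTU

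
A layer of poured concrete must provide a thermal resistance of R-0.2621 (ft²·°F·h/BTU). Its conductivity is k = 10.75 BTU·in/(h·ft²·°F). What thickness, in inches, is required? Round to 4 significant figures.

L = R × k = 0.2621 × 10.75 = 2.8176 in

2.818 in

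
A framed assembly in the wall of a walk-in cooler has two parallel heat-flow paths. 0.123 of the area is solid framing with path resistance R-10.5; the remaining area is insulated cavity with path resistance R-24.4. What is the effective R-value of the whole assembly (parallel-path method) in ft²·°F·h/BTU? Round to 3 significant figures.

21.0 ft²·°F·h/BTU

U_eff = 0.877/24.4 + 0.123/10.5 = 0.03594 + 0.01171 = 0.04766
R_eff = 1/U_eff = 20.98 ft²·°F·h/BTU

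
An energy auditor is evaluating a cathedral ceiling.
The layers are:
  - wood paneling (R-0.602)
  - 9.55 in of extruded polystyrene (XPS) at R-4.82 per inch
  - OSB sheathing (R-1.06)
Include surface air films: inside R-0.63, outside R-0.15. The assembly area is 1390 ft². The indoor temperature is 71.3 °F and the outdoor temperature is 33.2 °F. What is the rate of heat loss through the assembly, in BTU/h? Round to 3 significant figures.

9.55 × 4.82 = 46.03
R_total = 0.63 + 0.602 + 46.03 + 1.06 + 0.15 = 48.47 ft²·°F·h/BTU
Q = A·ΔT/R = 1390 × (71.3 − 33.2) / 48.47 = 1093 BTU/h

1090 BTU/h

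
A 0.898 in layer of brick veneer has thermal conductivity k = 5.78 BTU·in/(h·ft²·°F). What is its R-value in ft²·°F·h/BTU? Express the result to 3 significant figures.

R = L/k = 0.898/5.78 = 0.1554 ft²·°F·h/BTU

0.155 ft²·°F·h/BTU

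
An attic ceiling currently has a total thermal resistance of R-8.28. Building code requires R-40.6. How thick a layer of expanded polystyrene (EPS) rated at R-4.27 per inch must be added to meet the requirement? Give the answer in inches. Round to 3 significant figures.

7.57 in

ΔR = 40.6 − 8.28 = 32.32 ft²·°F·h/BTU
L = ΔR / (R/in) = 32.32/4.27 = 7.569 in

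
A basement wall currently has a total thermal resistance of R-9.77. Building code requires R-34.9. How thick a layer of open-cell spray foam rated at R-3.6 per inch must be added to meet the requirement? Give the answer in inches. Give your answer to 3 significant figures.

ΔR = 34.9 − 9.77 = 25.13 ft²·°F·h/BTU
L = ΔR / (R/in) = 25.13/3.6 = 6.981 in

6.98 in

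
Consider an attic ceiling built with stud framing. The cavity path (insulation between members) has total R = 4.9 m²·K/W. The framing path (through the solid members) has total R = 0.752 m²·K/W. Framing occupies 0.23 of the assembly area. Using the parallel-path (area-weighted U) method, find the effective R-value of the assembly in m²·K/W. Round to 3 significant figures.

2.16 m²·K/W

U_eff = 0.77/4.9 + 0.23/0.752 = 0.1571 + 0.3059 = 0.463
R_eff = 1/U_eff = 2.16 m²·K/W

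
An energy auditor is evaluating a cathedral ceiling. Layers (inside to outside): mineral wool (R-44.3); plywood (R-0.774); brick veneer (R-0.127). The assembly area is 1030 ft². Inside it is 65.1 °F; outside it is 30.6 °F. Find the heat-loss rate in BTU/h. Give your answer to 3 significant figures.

786 BTU/h

R_total = 44.3 + 0.774 + 0.127 = 45.2 ft²·°F·h/BTU
Q = A·ΔT/R = 1030 × (65.1 − 30.6) / 45.2 = 786.2 BTU/h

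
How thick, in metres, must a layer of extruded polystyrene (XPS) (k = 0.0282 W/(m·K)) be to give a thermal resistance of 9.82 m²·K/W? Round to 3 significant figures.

L = R·k = 9.82 × 0.0282 = 0.2769 m

0.277 m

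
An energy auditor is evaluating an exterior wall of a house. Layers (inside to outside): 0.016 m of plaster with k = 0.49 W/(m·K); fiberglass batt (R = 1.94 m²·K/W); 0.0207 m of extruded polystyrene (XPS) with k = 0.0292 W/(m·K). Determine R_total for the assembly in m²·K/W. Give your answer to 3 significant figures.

0.016/0.49 = 0.03265
0.0207/0.0292 = 0.7089
R_total = 0.03265 + 1.94 + 0.7089 = 2.682 m²·K/W

2.68 m²·K/W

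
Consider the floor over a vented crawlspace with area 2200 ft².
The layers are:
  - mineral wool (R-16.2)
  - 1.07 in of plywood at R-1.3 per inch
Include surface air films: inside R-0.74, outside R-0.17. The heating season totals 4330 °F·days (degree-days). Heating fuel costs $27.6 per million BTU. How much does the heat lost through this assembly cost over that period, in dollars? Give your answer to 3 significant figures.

341 dollars

1.07 × 1.3 = 1.391
R_total = 0.74 + 16.2 + 1.391 + 0.17 = 18.5 ft²·°F·h/BTU
E = A × HDD × 24 / R = 2200 × 4330 × 24 / 18.5 = 12360000 BTU
Cost = 12360000/10⁶ × 27.6 = $341.1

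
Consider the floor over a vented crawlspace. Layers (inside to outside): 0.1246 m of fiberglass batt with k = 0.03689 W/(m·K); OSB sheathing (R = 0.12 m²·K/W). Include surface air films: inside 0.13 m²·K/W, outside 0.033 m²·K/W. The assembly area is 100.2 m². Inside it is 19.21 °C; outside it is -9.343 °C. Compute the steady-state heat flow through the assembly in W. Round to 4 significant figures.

0.1246/0.03689 = 3.3776
R_total = 0.13 + 3.3776 + 0.12 + 0.033 = 3.6606 m²·K/W
Q = A·ΔT/R = 100.2 × (19.21 − (-9.343)) / 3.6606 = 781.57 W

781.6 W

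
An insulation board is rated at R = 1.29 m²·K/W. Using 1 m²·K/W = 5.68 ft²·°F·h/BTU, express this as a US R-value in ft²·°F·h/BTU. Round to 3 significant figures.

7.33 ft²·°F·h/BTU

R_US = 1.29 × 5.68 = 7.327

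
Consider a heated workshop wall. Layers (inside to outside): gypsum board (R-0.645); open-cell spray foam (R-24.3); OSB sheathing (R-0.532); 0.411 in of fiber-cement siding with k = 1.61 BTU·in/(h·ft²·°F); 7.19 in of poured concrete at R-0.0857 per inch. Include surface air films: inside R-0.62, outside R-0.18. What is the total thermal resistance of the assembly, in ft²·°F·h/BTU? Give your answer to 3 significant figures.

0.411/1.61 = 0.2553
7.19 × 0.0857 = 0.6162
R_total = 0.62 + 0.645 + 24.3 + 0.532 + 0.2553 + 0.6162 + 0.18 = 27.15 ft²·°F·h/BTU

27.1 ft²·°F·h/BTU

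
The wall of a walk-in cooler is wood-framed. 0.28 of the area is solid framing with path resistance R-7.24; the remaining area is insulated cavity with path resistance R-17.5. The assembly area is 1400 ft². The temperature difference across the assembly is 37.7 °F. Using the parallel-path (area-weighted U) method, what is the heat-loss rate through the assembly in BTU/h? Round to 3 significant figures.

4210 BTU/h

U_eff = 0.72/17.5 + 0.28/7.24 = 0.04114 + 0.03867 = 0.07982
R_eff = 1/U_eff = 12.53 ft²·°F·h/BTU
Q = 1400 × 37.7 / 12.53 = 4213 BTU/h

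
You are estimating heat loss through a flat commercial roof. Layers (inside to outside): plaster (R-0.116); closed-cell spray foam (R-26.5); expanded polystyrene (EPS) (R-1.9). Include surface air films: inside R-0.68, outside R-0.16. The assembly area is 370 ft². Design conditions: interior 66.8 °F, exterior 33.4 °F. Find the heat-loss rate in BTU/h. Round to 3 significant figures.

421 BTU/h

R_total = 0.68 + 0.116 + 26.5 + 1.9 + 0.16 = 29.36 ft²·°F·h/BTU
Q = A·ΔT/R = 370 × (66.8 − 33.4) / 29.36 = 421 BTU/h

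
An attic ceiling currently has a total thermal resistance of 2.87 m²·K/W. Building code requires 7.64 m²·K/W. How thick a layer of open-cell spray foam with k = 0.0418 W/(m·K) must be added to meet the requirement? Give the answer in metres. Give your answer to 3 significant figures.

0.199 m

ΔR = 7.64 − 2.87 = 4.77 m²·K/W
L = ΔR × k = 4.77 × 0.0418 = 0.1994 m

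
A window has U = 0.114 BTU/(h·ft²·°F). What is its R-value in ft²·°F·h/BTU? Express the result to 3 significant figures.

R = 1/U = 1/0.114 = 8.772

8.77 ft²·°F·h/BTU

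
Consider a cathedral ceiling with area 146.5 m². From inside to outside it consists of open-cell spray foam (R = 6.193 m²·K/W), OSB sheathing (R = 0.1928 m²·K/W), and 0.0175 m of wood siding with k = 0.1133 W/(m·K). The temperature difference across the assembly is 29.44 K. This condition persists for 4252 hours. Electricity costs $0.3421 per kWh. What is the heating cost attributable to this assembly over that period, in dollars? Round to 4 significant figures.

0.0175/0.1133 = 0.15446
R_total = 6.193 + 0.1928 + 0.15446 = 6.5403 m²·K/W
Q = 146.5 × 29.44 / 6.5403 = 659.45 W
E = 659.45 W × 4252 h / 1000 = 2804 kWh
Cost = 2804 × 0.3421 = $959.24

959.2 dollars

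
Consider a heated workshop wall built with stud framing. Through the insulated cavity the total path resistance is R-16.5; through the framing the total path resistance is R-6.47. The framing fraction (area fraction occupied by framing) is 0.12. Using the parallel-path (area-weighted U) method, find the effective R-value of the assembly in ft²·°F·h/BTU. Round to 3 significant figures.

13.9 ft²·°F·h/BTU

U_eff = 0.88/16.5 + 0.12/6.47 = 0.05333 + 0.01855 = 0.07188
R_eff = 1/U_eff = 13.91 ft²·°F·h/BTU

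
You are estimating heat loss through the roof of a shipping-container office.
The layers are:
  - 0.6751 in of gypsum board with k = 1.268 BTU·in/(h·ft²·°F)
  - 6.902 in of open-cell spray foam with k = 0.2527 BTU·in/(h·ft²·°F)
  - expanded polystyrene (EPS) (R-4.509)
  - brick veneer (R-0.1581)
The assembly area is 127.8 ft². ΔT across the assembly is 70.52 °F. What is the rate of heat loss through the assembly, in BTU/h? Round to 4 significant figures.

0.6751/1.268 = 0.53241
6.902/0.2527 = 27.313
R_total = 0.53241 + 27.313 + 4.509 + 0.1581 = 32.513 ft²·°F·h/BTU
Q = A·ΔT/R = 127.8 × 70.52 / 32.513 = 277.2 BTU/h

277.2 BTU/h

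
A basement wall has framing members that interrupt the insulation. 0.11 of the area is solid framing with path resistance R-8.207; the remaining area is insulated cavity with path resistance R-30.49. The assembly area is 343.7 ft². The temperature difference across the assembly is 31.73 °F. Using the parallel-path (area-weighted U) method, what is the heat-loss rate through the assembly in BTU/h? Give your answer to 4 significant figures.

U_eff = 0.89/30.49 + 0.11/8.207 = 0.02919 + 0.013403 = 0.042593
R_eff = 1/U_eff = 23.478 ft²·°F·h/BTU
Q = 343.7 × 31.73 / 23.478 = 464.5 BTU/h

464.5 BTU/h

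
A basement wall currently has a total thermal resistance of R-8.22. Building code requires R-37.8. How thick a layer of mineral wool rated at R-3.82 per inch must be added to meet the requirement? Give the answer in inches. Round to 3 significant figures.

ΔR = 37.8 − 8.22 = 29.58 ft²·°F·h/BTU
L = ΔR / (R/in) = 29.58/3.82 = 7.743 in

7.74 in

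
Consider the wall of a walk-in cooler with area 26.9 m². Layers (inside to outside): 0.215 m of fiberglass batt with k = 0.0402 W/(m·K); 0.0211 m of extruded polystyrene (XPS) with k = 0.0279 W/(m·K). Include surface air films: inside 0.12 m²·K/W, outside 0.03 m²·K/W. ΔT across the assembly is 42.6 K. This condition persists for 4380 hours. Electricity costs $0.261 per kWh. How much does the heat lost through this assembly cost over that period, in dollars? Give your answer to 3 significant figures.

0.215/0.0402 = 5.348
0.0211/0.0279 = 0.7563
R_total = 0.12 + 5.348 + 0.7563 + 0.03 = 6.255 m²·K/W
Q = 26.9 × 42.6 / 6.255 = 183.2 W
E = 183.2 W × 4380 h / 1000 = 802.5 kWh
Cost = 802.5 × 0.261 = $209.5

209 dollars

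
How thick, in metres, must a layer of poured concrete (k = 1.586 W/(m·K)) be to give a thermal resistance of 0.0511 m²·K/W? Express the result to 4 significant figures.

0.08104 m

L = R·k = 0.0511 × 1.586 = 0.081045 m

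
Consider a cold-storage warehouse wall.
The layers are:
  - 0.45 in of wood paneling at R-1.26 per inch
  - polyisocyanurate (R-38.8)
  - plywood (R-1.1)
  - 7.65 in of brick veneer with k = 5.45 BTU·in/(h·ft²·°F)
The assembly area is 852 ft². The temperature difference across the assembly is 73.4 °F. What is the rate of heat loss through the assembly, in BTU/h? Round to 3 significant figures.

1490 BTU/h

0.45 × 1.26 = 0.567
7.65/5.45 = 1.404
R_total = 0.567 + 38.8 + 1.1 + 1.404 = 41.87 ft²·°F·h/BTU
Q = A·ΔT/R = 852 × 73.4 / 41.87 = 1494 BTU/h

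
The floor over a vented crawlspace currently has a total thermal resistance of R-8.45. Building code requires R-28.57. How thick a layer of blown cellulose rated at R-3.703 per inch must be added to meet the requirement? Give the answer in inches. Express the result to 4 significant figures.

ΔR = 28.57 − 8.45 = 20.12 ft²·°F·h/BTU
L = ΔR / (R/in) = 20.12/3.703 = 5.4334 in

5.433 in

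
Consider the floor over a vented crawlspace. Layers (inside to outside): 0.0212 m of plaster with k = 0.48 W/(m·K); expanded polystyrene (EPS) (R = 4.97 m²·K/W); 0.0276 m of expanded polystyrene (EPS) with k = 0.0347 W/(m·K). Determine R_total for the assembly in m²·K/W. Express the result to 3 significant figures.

5.81 m²·K/W

0.0212/0.48 = 0.04417
0.0276/0.0347 = 0.7954
R_total = 0.04417 + 4.97 + 0.7954 = 5.81 m²·K/W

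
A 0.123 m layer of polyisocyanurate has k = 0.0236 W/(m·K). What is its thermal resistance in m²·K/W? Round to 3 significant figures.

R = L/k = 0.123/0.0236 = 5.212 m²·K/W

5.21 m²·K/W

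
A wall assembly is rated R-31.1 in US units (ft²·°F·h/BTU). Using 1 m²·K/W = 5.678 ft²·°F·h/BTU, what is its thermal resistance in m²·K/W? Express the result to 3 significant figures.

R_SI = 31.1/5.678 = 5.477

5.48 m²·K/W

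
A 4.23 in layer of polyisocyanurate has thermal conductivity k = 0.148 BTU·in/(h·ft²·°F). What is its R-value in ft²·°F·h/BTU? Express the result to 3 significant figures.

28.6 ft²·°F·h/BTU

R = L/k = 4.23/0.148 = 28.58 ft²·°F·h/BTU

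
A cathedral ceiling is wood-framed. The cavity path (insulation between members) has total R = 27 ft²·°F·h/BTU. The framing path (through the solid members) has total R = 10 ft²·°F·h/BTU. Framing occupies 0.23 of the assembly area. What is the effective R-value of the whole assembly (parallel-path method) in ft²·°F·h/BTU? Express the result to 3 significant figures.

U_eff = 0.77/27 + 0.23/10 = 0.02852 + 0.023 = 0.05152
R_eff = 1/U_eff = 19.41 ft²·°F·h/BTU

19.4 ft²·°F·h/BTU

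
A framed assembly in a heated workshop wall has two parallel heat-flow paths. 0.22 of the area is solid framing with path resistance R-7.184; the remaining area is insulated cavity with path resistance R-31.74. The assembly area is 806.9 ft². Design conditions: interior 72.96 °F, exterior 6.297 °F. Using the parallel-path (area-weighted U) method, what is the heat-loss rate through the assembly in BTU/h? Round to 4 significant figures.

U_eff = 0.78/31.74 + 0.22/7.184 = 0.024575 + 0.030624 = 0.055198
R_eff = 1/U_eff = 18.117 ft²·°F·h/BTU
Q = 806.9 × (72.96 − 6.297) / 18.117 = 2969.1 BTU/h

2969 BTU/h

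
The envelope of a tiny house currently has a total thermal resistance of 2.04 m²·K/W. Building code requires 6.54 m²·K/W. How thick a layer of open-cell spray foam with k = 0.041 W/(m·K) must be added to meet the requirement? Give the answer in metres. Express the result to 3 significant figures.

0.184 m

ΔR = 6.54 − 2.04 = 4.5 m²·K/W
L = ΔR × k = 4.5 × 0.041 = 0.1845 m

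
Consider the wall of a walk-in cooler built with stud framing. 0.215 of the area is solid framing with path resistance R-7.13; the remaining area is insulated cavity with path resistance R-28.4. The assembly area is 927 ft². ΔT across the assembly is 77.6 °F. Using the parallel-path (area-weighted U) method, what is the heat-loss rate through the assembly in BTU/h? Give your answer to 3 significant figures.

4160 BTU/h

U_eff = 0.785/28.4 + 0.215/7.13 = 0.02764 + 0.03015 = 0.0578
R_eff = 1/U_eff = 17.3 ft²·°F·h/BTU
Q = 927 × 77.6 / 17.3 = 4158 BTU/h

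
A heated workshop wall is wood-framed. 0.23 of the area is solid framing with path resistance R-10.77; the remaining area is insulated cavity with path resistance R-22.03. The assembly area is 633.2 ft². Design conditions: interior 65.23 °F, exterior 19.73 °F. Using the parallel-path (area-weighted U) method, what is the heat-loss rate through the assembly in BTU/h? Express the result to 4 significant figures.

1622 BTU/h

U_eff = 0.77/22.03 + 0.23/10.77 = 0.034952 + 0.021356 = 0.056308
R_eff = 1/U_eff = 17.759 ft²·°F·h/BTU
Q = 633.2 × (65.23 − 19.73) / 17.759 = 1622.3 BTU/h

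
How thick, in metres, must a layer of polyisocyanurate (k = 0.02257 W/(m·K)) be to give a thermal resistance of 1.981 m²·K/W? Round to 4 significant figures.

0.04471 m

L = R·k = 1.981 × 0.02257 = 0.044711 m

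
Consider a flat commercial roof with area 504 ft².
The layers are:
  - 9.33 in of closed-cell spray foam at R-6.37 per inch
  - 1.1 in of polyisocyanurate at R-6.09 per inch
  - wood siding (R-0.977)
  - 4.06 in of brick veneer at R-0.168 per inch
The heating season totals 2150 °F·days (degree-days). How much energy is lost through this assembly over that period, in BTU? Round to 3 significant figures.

384000 BTU

9.33 × 6.37 = 59.43
1.1 × 6.09 = 6.699
4.06 × 0.168 = 0.6821
R_total = 59.43 + 6.699 + 0.977 + 0.6821 = 67.79 ft²·°F·h/BTU
E = A × HDD × 24 / R = 504 × 2150 × 24 / 67.79 = 383600 BTU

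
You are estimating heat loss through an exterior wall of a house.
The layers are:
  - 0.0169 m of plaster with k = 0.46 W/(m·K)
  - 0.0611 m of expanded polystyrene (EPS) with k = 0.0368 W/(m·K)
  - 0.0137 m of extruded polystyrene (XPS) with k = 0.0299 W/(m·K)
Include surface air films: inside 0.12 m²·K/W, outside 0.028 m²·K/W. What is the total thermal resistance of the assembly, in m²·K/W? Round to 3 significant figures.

0.0169/0.46 = 0.03674
0.0611/0.0368 = 1.66
0.0137/0.0299 = 0.4582
R_total = 0.12 + 0.03674 + 1.66 + 0.4582 + 0.028 = 2.303 m²·K/W

2.30 m²·K/W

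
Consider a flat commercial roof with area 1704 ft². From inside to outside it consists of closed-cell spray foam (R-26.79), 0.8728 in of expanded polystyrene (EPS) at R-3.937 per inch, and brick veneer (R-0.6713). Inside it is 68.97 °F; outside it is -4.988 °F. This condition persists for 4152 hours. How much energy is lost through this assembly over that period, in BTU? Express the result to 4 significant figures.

0.8728 × 3.937 = 3.4362
R_total = 26.79 + 3.4362 + 0.6713 = 30.898 ft²·°F·h/BTU
Q = 1704 × (68.97 − (-4.988)) / 30.898 = 4078.8 BTU/h
E = 4078.8 × 4152 = 16935000 BTU

16940000 BTU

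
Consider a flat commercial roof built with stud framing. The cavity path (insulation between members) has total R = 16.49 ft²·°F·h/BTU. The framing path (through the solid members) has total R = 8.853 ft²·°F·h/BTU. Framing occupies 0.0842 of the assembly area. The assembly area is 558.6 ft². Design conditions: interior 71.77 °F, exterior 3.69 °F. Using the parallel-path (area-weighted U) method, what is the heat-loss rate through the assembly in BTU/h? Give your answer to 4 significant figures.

U_eff = 0.9158/16.49 + 0.0842/8.853 = 0.055537 + 0.0095109 = 0.065048
R_eff = 1/U_eff = 15.373 ft²·°F·h/BTU
Q = 558.6 × (71.77 − 3.69) / 15.373 = 2473.7 BTU/h

2474 BTU/h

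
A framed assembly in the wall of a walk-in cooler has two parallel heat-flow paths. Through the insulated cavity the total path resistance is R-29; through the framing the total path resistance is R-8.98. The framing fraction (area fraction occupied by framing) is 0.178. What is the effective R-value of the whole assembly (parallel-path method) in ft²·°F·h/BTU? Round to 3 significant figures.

U_eff = 0.822/29 + 0.178/8.98 = 0.02834 + 0.01982 = 0.04817
R_eff = 1/U_eff = 20.76 ft²·°F·h/BTU

20.8 ft²·°F·h/BTU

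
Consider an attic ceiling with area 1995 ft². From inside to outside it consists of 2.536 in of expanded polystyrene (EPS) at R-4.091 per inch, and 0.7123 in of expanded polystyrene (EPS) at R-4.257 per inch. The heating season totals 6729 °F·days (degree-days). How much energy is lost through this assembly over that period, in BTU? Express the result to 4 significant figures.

2.536 × 4.091 = 10.375
0.7123 × 4.257 = 3.0323
R_total = 10.375 + 3.0323 = 13.407 ft²·°F·h/BTU
E = A × HDD × 24 / R = 1995 × 6729 × 24 / 13.407 = 24031000 BTU

24030000 BTU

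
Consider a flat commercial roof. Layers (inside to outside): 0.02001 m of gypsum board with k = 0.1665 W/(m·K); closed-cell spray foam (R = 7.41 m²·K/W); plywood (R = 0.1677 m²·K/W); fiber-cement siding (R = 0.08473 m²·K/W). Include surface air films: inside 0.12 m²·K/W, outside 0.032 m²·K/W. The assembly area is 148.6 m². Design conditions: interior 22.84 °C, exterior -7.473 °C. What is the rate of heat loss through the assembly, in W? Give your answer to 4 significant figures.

0.02001/0.1665 = 0.12018
R_total = 0.12 + 0.12018 + 7.41 + 0.1677 + 0.08473 + 0.032 = 7.9346 m²·K/W
Q = A·ΔT/R = 148.6 × (22.84 − (-7.473)) / 7.9346 = 567.7 W

567.7 W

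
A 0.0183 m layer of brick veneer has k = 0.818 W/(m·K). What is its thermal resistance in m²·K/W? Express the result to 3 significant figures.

R = L/k = 0.0183/0.818 = 0.02237 m²·K/W

0.0224 m²·K/W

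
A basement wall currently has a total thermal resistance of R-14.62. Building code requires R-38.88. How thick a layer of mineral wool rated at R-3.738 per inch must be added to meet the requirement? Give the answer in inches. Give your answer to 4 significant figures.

6.490 in

ΔR = 38.88 − 14.62 = 24.26 ft²·°F·h/BTU
L = ΔR / (R/in) = 24.26/3.738 = 6.4901 in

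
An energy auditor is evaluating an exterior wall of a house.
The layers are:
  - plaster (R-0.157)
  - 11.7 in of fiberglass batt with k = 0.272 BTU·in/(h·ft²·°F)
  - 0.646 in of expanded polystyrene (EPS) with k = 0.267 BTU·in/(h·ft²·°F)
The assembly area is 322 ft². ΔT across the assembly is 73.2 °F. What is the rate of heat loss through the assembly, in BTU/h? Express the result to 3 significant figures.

11.7/0.272 = 43.01
0.646/0.267 = 2.419
R_total = 0.157 + 43.01 + 2.419 = 45.59 ft²·°F·h/BTU
Q = A·ΔT/R = 322 × 73.2 / 45.59 = 517 BTU/h

517 BTU/h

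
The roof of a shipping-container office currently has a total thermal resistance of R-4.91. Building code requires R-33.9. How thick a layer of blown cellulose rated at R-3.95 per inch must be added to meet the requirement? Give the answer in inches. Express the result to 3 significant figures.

ΔR = 33.9 − 4.91 = 28.99 ft²·°F·h/BTU
L = ΔR / (R/in) = 28.99/3.95 = 7.339 in

7.34 in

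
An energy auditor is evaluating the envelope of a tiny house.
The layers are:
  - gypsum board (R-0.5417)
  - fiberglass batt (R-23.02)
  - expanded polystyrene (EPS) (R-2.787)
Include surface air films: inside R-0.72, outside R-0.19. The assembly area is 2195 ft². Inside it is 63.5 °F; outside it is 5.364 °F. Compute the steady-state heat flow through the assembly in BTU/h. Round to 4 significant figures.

R_total = 0.72 + 0.5417 + 23.02 + 2.787 + 0.19 = 27.259 ft²·°F·h/BTU
Q = A·ΔT/R = 2195 × (63.5 − 5.364) / 27.259 = 4681.4 BTU/h

4681 BTU/h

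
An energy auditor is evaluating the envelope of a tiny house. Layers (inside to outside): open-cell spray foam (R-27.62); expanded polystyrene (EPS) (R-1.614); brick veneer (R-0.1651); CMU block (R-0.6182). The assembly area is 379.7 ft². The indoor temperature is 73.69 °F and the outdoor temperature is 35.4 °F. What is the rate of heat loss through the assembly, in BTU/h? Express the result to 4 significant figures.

R_total = 27.62 + 1.614 + 0.1651 + 0.6182 = 30.017 ft²·°F·h/BTU
Q = A·ΔT/R = 379.7 × (73.69 − 35.4) / 30.017 = 484.34 BTU/h

484.3 BTU/h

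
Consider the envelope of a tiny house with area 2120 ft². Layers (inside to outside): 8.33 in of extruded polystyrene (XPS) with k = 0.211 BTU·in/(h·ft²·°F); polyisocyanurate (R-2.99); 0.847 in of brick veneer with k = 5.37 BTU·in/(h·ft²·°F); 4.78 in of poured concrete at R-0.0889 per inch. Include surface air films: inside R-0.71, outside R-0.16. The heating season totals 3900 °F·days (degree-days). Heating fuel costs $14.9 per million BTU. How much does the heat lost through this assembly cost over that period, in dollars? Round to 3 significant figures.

8.33/0.211 = 39.48
0.847/5.37 = 0.1577
4.78 × 0.0889 = 0.4249
R_total = 0.71 + 39.48 + 2.99 + 0.1577 + 0.4249 + 0.16 = 43.92 ft²·°F·h/BTU
E = A × HDD × 24 / R = 2120 × 3900 × 24 / 43.92 = 4518000 BTU
Cost = 4518000/10⁶ × 14.9 = $67.32

67.3 dollars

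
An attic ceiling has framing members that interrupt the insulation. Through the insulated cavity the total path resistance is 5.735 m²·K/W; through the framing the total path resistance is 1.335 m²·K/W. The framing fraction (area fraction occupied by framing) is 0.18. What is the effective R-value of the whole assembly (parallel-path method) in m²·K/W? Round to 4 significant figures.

U_eff = 0.82/5.735 + 0.18/1.335 = 0.14298 + 0.13483 = 0.27781
R_eff = 1/U_eff = 3.5995 m²·K/W

3.600 m²·K/W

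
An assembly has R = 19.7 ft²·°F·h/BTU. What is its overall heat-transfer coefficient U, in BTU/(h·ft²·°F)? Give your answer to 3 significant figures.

0.0508 BTU/(h·ft²·°F)

U = 1/R = 1/19.7 = 0.05076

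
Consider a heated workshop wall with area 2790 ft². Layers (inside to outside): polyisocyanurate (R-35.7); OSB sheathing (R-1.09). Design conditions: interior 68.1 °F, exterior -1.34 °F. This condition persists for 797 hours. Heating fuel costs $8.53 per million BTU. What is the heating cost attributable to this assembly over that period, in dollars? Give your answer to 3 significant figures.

35.8 dollars

R_total = 35.7 + 1.09 = 36.79 ft²·°F·h/BTU
Q = 2790 × (68.1 − (-1.34)) / 36.79 = 5266 BTU/h
E = 5266 × 797 = 4197000 BTU
Cost = 4197000/10⁶ × 8.53 = $35.8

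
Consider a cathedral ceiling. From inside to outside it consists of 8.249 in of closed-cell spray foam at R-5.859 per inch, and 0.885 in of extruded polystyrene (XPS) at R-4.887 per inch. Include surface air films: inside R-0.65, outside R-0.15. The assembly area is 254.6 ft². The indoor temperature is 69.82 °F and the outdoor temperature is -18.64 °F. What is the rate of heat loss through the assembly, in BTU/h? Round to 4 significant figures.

421.3 BTU/h

8.249 × 5.859 = 48.331
0.885 × 4.887 = 4.325
R_total = 0.65 + 48.331 + 4.325 + 0.15 = 53.456 ft²·°F·h/BTU
Q = A·ΔT/R = 254.6 × (69.82 − (-18.64)) / 53.456 = 421.32 BTU/h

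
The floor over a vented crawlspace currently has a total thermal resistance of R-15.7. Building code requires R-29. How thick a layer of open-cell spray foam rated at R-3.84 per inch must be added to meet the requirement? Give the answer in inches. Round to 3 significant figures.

3.46 in

ΔR = 29 − 15.7 = 13.3 ft²·°F·h/BTU
L = ΔR / (R/in) = 13.3/3.84 = 3.464 in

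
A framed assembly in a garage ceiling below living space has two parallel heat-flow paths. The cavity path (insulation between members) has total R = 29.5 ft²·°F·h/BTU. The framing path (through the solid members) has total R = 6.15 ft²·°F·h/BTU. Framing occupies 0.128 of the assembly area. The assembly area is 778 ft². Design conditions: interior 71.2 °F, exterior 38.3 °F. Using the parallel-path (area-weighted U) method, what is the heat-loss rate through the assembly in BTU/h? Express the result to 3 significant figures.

1290 BTU/h

U_eff = 0.872/29.5 + 0.128/6.15 = 0.02956 + 0.02081 = 0.05037
R_eff = 1/U_eff = 19.85 ft²·°F·h/BTU
Q = 778 × (71.2 − 38.3) / 19.85 = 1289 BTU/h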